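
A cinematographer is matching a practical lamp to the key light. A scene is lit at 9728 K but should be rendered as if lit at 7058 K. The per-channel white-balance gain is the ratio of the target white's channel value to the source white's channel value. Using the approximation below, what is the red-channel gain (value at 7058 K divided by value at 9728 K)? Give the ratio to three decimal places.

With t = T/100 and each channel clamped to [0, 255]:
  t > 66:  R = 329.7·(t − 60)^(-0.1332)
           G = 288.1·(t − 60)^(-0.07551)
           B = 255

1.183

At 9728 K (t = 97.28):
  R = 329.7·(97.28 − 60)^(-0.1332) = 329.7·37.28^(-0.1332) = 329.7·0.61756 = 203.610.
At 7058 K (t = 70.58):
  R = 329.7·(70.58 − 60)^(-0.1332) = 329.7·10.58^(-0.1332) = 329.7·0.73036 = 240.801.
Gain = 240.801 / 203.610 = 1.1827 → 1.183.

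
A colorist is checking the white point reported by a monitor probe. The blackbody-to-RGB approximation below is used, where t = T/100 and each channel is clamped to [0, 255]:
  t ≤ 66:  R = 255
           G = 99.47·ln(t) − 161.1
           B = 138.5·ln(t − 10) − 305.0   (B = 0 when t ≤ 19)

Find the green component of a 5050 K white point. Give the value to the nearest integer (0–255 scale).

t = 5050/100 = 50.5; the t ≤ 66 branch applies.
G = 99.47·ln 50.5 − 161.1 = 99.47·3.9220 − 161.1 = 229.019.
Rounded: 229.

229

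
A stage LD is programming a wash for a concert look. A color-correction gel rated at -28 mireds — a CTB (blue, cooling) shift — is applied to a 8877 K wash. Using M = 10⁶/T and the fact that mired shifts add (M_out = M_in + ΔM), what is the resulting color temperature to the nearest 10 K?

11810 K

M_in = 10⁶/8877 = 112.65 mireds.
M_out = 112.65 + (-28) = 84.65 mireds.
T_out = 10⁶/84.65 = 11813.3 K → 11810 K.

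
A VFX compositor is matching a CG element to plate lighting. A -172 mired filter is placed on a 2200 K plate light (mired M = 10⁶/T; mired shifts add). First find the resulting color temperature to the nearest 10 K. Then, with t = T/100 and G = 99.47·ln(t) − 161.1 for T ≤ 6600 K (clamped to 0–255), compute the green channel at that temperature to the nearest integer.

194

M_in = 10⁶/2200 = 454.55; M_out = 454.55 + (-172) = 282.55.
T_out = 10⁶/282.55 = 3539.3 K → 3540 K; t = 35.4.
G = 99.47·ln 35.4 − 161.1 = 99.47·3.5667 − 161.1 = 193.681.
Rounded: 194.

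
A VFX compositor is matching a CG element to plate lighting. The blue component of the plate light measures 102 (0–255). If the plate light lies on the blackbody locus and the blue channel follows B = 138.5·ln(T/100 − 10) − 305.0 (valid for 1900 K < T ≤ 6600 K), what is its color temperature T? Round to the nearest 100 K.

ln(t − 10) = (102 + 305.0) / 138.5 = 2.9386.
t − 10 = e^2.9386 = 18.890, so t = 28.890.
T = 100·t = 2889 K → 2900 K to the nearest 100 K.

2900 K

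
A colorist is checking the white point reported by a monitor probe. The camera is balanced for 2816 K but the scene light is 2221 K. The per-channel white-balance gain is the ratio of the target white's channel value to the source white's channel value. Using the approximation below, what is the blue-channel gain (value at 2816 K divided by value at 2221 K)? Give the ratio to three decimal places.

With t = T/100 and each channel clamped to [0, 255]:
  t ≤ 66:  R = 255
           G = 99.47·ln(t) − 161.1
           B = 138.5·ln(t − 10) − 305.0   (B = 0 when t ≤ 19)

2.323

At 2221 K (t = 22.21):
  B = 138.5·ln(22.21 − 10) − 305.0 = 138.5·ln 12.21 − 305.0 = 138.5·2.5023 − 305.0 = 41.562.
At 2816 K (t = 28.16):
  B = 138.5·ln(28.16 − 10) − 305.0 = 138.5·ln 18.16 − 305.0 = 138.5·2.8992 − 305.0 = 96.542.
Gain = 96.542 / 41.562 = 2.3228 → 2.323.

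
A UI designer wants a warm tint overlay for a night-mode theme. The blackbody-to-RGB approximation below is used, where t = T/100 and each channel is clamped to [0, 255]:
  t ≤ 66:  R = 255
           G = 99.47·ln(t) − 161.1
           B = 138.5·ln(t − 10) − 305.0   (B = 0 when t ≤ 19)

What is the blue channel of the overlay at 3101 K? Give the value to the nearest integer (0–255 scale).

117

t = 3101/100 = 31.01; the t ≤ 66 branch applies.
B = 138.5·ln(31.01 − 10) − 305.0 = 138.5·ln 21.01 − 305.0 = 138.5·3.0450 − 305.0 = 116.732.
Rounded: 117.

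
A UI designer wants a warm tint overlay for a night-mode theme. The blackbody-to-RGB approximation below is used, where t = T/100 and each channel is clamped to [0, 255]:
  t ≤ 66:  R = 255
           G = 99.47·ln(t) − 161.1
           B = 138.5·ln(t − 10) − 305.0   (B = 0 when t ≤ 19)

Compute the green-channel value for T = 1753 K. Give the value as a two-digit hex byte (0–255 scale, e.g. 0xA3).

0x7C

t = 1753/100 = 17.53; the t ≤ 66 branch applies.
G = 99.47·ln 17.53 − 161.1 = 99.47·2.8639 − 161.1 = 123.773.
Rounded: 124; in hex, 0x7C.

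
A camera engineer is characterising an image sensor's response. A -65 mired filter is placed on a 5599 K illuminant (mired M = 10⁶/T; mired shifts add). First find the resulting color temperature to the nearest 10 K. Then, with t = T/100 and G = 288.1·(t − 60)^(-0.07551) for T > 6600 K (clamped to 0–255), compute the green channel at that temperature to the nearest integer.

224

M_in = 10⁶/5599 = 178.60; M_out = 178.60 + (-65) = 113.60.
T_out = 10⁶/113.60 = 8802.6 K → 8800 K; t = 88.
G = 288.1·(88 − 60)^(-0.07551) = 288.1·28^(-0.07551) = 288.1·0.77754 = 224.010.
Rounded: 224.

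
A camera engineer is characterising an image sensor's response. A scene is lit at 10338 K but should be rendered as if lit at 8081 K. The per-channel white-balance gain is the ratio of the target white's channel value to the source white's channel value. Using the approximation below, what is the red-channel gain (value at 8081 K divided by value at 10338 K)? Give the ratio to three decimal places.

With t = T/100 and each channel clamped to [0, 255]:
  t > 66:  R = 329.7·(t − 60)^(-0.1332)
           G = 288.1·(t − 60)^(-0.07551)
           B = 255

1.103

At 10338 K (t = 103.38):
  R = 329.7·(103.38 − 60)^(-0.1332) = 329.7·43.38^(-0.1332) = 329.7·0.60522 = 199.541.
At 8081 K (t = 80.81):
  R = 329.7·(80.81 − 60)^(-0.1332) = 329.7·20.81^(-0.1332) = 329.7·0.66743 = 220.052.
Gain = 220.052 / 199.541 = 1.1028 → 1.103.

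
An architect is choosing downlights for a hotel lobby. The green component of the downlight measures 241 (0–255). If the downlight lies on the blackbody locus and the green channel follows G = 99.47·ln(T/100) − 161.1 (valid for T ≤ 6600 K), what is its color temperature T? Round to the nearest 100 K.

ln t = (241 + 161.1) / 99.47 = 4.0424.
t = e^4.0424 = 56.964.
T = 100·t = 5696 K → 5700 K to the nearest 100 K.

5700 K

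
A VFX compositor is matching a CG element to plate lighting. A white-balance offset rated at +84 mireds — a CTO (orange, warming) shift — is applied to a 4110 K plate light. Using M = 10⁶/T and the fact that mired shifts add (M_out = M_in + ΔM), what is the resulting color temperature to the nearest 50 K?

3050 K

M_in = 10⁶/4110 = 243.31 mireds.
M_out = 243.31 + (+84) = 327.31 mireds.
T_out = 10⁶/327.31 = 3055.2 K → 3050 K.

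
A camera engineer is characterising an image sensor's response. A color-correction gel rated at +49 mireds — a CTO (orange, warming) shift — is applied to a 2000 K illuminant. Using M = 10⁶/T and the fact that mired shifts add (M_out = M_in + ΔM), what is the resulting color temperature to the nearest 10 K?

1820 K

M_in = 10⁶/2000 = 500.00 mireds.
M_out = 500.00 + (+49) = 549.00 mireds.
T_out = 10⁶/549.00 = 1821.5 K → 1820 K.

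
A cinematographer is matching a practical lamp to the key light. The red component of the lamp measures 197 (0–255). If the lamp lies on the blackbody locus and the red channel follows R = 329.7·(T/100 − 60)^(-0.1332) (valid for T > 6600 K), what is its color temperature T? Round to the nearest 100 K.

10800 K

(t − 60)^(-0.1332) = 197/329.7 = 0.59751.
t − 60 = 0.59751^(1/-0.1332) = 0.59751^(-7.508) = 47.761, so t = 107.761.
T = 100·t = 10776 K → 10800 K to the nearest 100 K.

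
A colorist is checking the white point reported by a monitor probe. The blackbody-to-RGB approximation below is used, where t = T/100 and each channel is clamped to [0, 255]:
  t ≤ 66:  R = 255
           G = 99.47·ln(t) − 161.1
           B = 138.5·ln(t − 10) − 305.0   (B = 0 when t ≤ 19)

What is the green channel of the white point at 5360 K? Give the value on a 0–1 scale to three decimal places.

0.921

t = 5360/100 = 53.6; the t ≤ 66 branch applies.
G = 99.47·ln 53.6 − 161.1 = 99.47·3.9815 − 161.1 = 234.945.
On a 0–1 scale: 234.945/255 = 0.9214 → 0.921.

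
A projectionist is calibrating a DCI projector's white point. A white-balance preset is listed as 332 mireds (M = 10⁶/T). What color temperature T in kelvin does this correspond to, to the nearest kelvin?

3012 K

T = 10⁶ / 332 = 3012.05 K → 3012 K.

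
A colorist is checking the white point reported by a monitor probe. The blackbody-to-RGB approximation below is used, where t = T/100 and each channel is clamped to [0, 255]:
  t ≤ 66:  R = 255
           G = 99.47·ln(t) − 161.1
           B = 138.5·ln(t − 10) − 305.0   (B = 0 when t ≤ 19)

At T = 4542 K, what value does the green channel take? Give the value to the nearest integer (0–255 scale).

218

t = 4542/100 = 45.42; the t ≤ 66 branch applies.
G = 99.47·ln 45.42 − 161.1 = 99.47·3.8160 − 161.1 = 218.473.
Rounded: 218.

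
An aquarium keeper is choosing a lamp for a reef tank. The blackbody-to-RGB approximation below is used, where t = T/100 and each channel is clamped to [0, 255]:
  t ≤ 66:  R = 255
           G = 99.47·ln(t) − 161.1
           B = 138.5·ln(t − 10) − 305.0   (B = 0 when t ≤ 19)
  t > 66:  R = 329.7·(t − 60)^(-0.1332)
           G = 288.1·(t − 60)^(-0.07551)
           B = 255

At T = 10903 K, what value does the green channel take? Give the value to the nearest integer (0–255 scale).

215

t = 10903/100 = 109.03; the t > 66 branch applies.
G = 288.1·(109.03 − 60)^(-0.07551) = 288.1·49.03^(-0.07551) = 288.1·0.74534 = 214.732.
Rounded: 215.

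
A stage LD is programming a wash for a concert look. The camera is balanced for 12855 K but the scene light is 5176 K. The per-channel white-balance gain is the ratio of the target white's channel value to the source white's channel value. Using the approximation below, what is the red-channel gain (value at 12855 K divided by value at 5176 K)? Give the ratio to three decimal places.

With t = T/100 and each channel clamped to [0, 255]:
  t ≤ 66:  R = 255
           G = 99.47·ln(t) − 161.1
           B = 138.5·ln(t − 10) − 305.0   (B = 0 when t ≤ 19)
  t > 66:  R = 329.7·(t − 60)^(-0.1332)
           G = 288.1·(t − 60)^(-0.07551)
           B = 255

0.736

At 5176 K (t = 51.76):
  R = 255 by definition for t ≤ 66.
At 12855 K (t = 128.55):
  R = 329.7·(128.55 − 60)^(-0.1332) = 329.7·68.55^(-0.1332) = 329.7·0.56943 = 187.743.
Gain = 187.743 / 255.000 = 0.7362 → 0.736.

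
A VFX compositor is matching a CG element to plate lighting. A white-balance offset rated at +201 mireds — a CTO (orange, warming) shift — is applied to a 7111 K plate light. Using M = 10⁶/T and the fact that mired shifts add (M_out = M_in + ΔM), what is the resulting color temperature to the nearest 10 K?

2930 K

M_in = 10⁶/7111 = 140.63 mireds.
M_out = 140.63 + (+201) = 341.63 mireds.
T_out = 10⁶/341.63 = 2927.2 K → 2930 K.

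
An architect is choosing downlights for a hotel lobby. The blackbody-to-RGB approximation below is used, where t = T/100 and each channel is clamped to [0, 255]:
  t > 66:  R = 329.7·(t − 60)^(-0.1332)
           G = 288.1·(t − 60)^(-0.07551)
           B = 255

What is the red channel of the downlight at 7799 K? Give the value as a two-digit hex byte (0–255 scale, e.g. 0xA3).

t = 7799/100 = 77.99; the t > 66 branch applies.
R = 329.7·(77.99 − 60)^(-0.1332) = 329.7·17.99^(-0.1332) = 329.7·0.68050 = 224.362.
Rounded: 224; in hex, 0xE0.

0xE0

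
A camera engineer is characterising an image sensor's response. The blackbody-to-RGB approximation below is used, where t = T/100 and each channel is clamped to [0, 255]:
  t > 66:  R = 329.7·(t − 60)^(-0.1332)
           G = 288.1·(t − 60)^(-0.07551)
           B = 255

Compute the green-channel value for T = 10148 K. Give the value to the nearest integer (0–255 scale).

t = 10148/100 = 101.48; the t > 66 branch applies.
G = 288.1·(101.48 − 60)^(-0.07551) = 288.1·41.48^(-0.07551) = 288.1·0.75481 = 217.460.
Rounded: 217.

217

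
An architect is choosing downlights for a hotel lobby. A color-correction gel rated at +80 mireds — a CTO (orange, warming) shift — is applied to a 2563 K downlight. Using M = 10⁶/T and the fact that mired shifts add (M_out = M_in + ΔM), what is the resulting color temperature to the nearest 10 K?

2130 K

M_in = 10⁶/2563 = 390.17 mireds.
M_out = 390.17 + (+80) = 470.17 mireds.
T_out = 10⁶/470.17 = 2126.9 K → 2130 K.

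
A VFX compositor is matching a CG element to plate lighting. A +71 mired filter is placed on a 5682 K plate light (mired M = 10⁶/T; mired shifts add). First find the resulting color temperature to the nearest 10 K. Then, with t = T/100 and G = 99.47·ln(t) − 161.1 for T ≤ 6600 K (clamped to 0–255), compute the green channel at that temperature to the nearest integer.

207

M_in = 10⁶/5682 = 175.99; M_out = 175.99 + (+71) = 246.99.
T_out = 10⁶/246.99 = 4048.7 K → 4050 K; t = 40.5.
G = 99.47·ln 40.5 − 161.1 = 99.47·3.7013 − 161.1 = 207.069.
Rounded: 207.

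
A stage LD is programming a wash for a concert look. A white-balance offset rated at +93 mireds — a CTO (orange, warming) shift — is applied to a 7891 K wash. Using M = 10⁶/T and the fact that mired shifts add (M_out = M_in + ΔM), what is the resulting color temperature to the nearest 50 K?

M_in = 10⁶/7891 = 126.73 mireds.
M_out = 126.73 + (+93) = 219.73 mireds.
T_out = 10⁶/219.73 = 4551.1 K → 4550 K.

4550 K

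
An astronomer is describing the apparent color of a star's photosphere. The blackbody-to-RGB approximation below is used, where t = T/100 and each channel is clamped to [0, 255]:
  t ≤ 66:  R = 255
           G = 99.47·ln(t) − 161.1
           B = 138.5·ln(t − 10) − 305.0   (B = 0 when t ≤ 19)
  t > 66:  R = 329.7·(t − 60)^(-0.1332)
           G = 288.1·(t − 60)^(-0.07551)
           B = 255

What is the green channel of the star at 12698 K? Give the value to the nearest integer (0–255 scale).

210

t = 12698/100 = 126.98; the t > 66 branch applies.
G = 288.1·(126.98 − 60)^(-0.07551) = 288.1·66.98^(-0.07551) = 288.1·0.72799 = 209.733.
Rounded: 210.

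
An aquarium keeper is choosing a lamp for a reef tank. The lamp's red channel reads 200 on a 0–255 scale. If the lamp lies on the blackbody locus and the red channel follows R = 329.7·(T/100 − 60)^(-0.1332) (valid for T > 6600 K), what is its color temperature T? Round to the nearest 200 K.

10200 K

(t − 60)^(-0.1332) = 200/329.7 = 0.60661.
t − 60 = 0.60661^(1/-0.1332) = 0.60661^(-7.508) = 42.638, so t = 102.638.
T = 100·t = 10264 K → 10200 K to the nearest 200 K.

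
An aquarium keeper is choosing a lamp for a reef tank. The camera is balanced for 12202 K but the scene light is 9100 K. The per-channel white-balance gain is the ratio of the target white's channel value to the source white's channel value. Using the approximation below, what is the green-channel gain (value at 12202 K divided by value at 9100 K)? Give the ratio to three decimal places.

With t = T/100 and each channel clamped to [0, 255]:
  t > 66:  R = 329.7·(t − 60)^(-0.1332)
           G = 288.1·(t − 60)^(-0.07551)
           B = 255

At 9100 K (t = 91):
  G = 288.1·(91 − 60)^(-0.07551) = 288.1·31^(-0.07551) = 288.1·0.77159 = 222.295.
At 12202 K (t = 122.02):
  G = 288.1·(122.02 − 60)^(-0.07551) = 288.1·62.02^(-0.07551) = 288.1·0.73223 = 210.955.
Gain = 210.955 / 222.295 = 0.9490 → 0.949.

0.949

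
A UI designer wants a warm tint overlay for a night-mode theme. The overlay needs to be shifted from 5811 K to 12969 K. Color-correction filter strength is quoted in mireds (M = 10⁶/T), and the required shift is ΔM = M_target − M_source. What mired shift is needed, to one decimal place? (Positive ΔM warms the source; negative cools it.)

-95.0 mireds

M_source = 10⁶/5811 = 172.087; M_target = 10⁶/12969 = 77.107.
ΔM = 77.107 − 172.087 = -94.980 → -95.0 mireds, a cooling shift.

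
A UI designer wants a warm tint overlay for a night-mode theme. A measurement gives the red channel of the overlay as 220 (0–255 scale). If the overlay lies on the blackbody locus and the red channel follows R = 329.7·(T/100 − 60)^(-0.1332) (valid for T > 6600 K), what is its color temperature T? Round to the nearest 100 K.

8100 K

(t − 60)^(-0.1332) = 220/329.7 = 0.66727.
t − 60 = 0.66727^(1/-0.1332) = 0.66727^(-7.508) = 20.847, so t = 80.847.
T = 100·t = 8085 K → 8100 K to the nearest 100 K.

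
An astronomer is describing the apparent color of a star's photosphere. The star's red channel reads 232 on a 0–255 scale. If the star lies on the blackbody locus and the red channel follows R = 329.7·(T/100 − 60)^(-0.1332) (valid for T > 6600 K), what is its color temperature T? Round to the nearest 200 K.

7400 K

(t − 60)^(-0.1332) = 232/329.7 = 0.70367.
t − 60 = 0.70367^(1/-0.1332) = 0.70367^(-7.508) = 13.992, so t = 73.992.
T = 100·t = 7399 K → 7400 K to the nearest 200 K.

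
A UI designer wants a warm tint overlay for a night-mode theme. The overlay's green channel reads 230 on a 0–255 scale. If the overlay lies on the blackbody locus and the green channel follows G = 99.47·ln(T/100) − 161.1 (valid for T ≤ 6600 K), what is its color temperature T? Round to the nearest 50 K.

5100 K

ln t = (230 + 161.1) / 99.47 = 3.9318.
t = e^3.9318 = 51.001.
T = 100·t = 5100 K → 5100 K to the nearest 50 K.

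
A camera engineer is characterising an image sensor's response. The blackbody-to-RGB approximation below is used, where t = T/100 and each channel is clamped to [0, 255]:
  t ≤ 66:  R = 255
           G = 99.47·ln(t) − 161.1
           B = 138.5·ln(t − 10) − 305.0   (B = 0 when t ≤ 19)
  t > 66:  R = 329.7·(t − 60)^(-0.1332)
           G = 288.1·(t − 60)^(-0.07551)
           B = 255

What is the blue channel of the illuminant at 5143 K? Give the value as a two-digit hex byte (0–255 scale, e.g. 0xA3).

t = 5143/100 = 51.43; the t ≤ 66 branch applies.
B = 138.5·ln(51.43 − 10) − 305.0 = 138.5·ln 41.43 − 305.0 = 138.5·3.7240 − 305.0 = 210.775.
Rounded: 211; in hex, 0xD3.

0xD3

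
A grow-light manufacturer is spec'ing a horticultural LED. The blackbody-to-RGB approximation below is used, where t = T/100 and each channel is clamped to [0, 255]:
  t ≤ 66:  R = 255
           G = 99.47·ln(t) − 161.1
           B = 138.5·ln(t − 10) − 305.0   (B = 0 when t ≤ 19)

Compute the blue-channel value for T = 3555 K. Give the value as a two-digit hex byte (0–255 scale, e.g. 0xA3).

0x90

t = 3555/100 = 35.55; the t ≤ 66 branch applies.
B = 138.5·ln(35.55 − 10) − 305.0 = 138.5·ln 25.55 − 305.0 = 138.5·3.2406 − 305.0 = 143.828.
Rounded: 144; in hex, 0x90.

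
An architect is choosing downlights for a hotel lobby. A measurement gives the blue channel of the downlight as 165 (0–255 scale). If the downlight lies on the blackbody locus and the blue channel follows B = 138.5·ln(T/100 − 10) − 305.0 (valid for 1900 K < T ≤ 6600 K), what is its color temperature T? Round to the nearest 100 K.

ln(t − 10) = (165 + 305.0) / 138.5 = 3.3935.
t − 10 = e^3.3935 = 29.770, so t = 39.770.
T = 100·t = 3977 K → 4000 K to the nearest 100 K.

4000 K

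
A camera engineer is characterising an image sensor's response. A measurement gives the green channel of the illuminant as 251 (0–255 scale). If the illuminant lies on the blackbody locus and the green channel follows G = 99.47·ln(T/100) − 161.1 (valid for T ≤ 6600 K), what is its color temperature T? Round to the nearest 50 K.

ln t = (251 + 161.1) / 99.47 = 4.1430.
t = e^4.1430 = 62.989.
T = 100·t = 6299 K → 6300 K to the nearest 50 K.

6300 K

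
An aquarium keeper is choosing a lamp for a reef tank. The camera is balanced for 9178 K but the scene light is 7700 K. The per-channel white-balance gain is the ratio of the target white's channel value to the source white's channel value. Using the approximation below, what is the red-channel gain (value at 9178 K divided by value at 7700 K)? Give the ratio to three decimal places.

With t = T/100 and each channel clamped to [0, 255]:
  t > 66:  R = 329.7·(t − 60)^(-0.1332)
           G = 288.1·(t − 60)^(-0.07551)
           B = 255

0.920

At 7700 K (t = 77):
  R = 329.7·(77 − 60)^(-0.1332) = 329.7·17^(-0.1332) = 329.7·0.68565 = 226.060.
At 9178 K (t = 91.78):
  R = 329.7·(91.78 − 60)^(-0.1332) = 329.7·31.78^(-0.1332) = 329.7·0.63083 = 207.985.
Gain = 207.985 / 226.060 = 0.9200 → 0.920.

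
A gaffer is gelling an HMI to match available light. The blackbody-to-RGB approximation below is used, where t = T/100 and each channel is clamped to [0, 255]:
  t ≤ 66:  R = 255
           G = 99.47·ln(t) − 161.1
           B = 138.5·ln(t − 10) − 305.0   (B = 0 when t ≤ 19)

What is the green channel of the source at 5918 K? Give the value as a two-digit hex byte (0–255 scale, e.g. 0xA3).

0xF5

t = 5918/100 = 59.18; the t ≤ 66 branch applies.
G = 99.47·ln 59.18 − 161.1 = 99.47·4.0806 − 161.1 = 244.796.
Rounded: 245; in hex, 0xF5.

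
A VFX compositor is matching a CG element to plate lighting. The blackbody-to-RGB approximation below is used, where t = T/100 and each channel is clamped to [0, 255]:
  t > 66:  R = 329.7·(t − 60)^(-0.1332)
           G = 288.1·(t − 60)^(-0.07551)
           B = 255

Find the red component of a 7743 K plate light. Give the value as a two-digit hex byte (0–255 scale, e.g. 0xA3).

0xE1

t = 7743/100 = 77.43; the t > 66 branch applies.
R = 329.7·(77.43 − 60)^(-0.1332) = 329.7·17.43^(-0.1332) = 329.7·0.68338 = 225.309.
Rounded: 225; in hex, 0xE1.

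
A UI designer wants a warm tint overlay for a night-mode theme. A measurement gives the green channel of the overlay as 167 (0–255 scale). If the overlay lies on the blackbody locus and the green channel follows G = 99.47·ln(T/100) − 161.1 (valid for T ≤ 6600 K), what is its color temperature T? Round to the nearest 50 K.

2700 K

ln t = (167 + 161.1) / 99.47 = 3.2985.
t = e^3.2985 = 27.072.
T = 100·t = 2707 K → 2700 K to the nearest 50 K.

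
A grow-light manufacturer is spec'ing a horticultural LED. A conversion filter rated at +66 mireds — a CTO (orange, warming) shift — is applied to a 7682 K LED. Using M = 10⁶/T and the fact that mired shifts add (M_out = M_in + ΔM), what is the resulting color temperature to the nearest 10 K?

M_in = 10⁶/7682 = 130.17 mireds.
M_out = 130.17 + (+66) = 196.17 mireds.
T_out = 10⁶/196.17 = 5097.5 K → 5100 K.

5100 K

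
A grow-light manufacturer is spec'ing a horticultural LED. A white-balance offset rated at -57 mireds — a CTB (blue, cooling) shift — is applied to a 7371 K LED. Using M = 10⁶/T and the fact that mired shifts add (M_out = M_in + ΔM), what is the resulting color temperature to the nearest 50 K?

12700 K

M_in = 10⁶/7371 = 135.67 mireds.
M_out = 135.67 + (-57) = 78.67 mireds.
T_out = 10⁶/78.67 = 12711.8 K → 12700 K.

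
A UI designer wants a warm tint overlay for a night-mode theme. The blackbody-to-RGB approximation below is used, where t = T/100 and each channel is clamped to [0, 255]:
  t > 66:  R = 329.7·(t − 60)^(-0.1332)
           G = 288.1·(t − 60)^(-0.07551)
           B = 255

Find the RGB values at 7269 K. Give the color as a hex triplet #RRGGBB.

#EBEEFF

t = 7269/100 = 72.69; the t > 66 branch applies.
R = 329.7·(72.69 − 60)^(-0.1332) = 329.7·12.69^(-0.1332) = 329.7·0.71288 = 235.038.
G = 288.1·(72.69 − 60)^(-0.07551) = 288.1·12.69^(-0.07551) = 288.1·0.82542 = 237.805.
B = 255 by definition for t > 66.
Rounded: (235, 238, 255).
In hex: #EBEEFF.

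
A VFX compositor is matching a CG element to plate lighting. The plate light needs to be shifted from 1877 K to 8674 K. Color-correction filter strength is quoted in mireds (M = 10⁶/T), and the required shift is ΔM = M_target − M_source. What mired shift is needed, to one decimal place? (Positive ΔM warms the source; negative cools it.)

M_source = 10⁶/1877 = 532.765; M_target = 10⁶/8674 = 115.287.
ΔM = 115.287 − 532.765 = -417.478 → -417.5 mireds, a cooling shift.

-417.5 mireds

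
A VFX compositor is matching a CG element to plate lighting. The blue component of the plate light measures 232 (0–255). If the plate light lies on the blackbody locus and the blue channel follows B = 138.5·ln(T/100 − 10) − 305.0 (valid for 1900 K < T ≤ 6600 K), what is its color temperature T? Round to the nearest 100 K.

ln(t − 10) = (232 + 305.0) / 138.5 = 3.8773.
t − 10 = e^3.8773 = 48.292, so t = 58.292.
T = 100·t = 5829 K → 5800 K to the nearest 100 K.

5800 K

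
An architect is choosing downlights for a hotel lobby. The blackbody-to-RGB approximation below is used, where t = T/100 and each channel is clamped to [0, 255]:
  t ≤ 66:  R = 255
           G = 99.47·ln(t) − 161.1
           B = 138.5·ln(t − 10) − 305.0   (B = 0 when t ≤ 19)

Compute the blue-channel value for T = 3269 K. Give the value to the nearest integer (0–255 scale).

127

t = 3269/100 = 32.69; the t ≤ 66 branch applies.
B = 138.5·ln(32.69 − 10) − 305.0 = 138.5·ln 22.69 − 305.0 = 138.5·3.1219 − 305.0 = 127.387.
Rounded: 127.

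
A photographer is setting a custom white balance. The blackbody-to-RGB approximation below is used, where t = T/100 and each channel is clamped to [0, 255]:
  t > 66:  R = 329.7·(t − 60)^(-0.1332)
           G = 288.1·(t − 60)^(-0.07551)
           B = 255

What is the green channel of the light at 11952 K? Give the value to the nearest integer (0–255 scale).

212

t = 11952/100 = 119.52; the t > 66 branch applies.
G = 288.1·(119.52 − 60)^(-0.07551) = 288.1·59.52^(-0.07551) = 288.1·0.73451 = 211.611.
Rounded: 212.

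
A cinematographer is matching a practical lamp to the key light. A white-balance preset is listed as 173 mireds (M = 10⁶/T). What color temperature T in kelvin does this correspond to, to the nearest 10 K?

5780 K

T = 10⁶ / 173 = 5780.35 K → 5780 K.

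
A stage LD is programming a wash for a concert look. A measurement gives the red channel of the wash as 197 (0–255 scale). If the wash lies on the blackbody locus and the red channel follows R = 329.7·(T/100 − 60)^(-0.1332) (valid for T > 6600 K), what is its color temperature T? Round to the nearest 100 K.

10800 K

(t − 60)^(-0.1332) = 197/329.7 = 0.59751.
t − 60 = 0.59751^(1/-0.1332) = 0.59751^(-7.508) = 47.761, so t = 107.761.
T = 100·t = 10776 K → 10800 K to the nearest 100 K.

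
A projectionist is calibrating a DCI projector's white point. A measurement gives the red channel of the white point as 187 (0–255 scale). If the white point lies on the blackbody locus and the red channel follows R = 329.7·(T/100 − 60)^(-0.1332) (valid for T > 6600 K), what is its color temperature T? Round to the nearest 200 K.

13000 K

(t − 60)^(-0.1332) = 187/329.7 = 0.56718.
t − 60 = 0.56718^(1/-0.1332) = 0.56718^(-7.508) = 70.620, so t = 130.620.
T = 100·t = 13062 K → 13000 K to the nearest 200 K.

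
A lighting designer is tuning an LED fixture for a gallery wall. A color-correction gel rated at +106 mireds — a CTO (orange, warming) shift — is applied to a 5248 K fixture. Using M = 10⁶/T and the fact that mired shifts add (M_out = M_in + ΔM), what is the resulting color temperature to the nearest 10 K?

3370 K

M_in = 10⁶/5248 = 190.55 mireds.
M_out = 190.55 + (+106) = 296.55 mireds.
T_out = 10⁶/296.55 = 3372.1 K → 3370 K.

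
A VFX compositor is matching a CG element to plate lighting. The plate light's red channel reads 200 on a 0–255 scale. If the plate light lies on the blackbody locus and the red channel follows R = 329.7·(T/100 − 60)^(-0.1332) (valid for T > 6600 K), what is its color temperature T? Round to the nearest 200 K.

10200 K

(t − 60)^(-0.1332) = 200/329.7 = 0.60661.
t − 60 = 0.60661^(1/-0.1332) = 0.60661^(-7.508) = 42.638, so t = 102.638.
T = 100·t = 10264 K → 10200 K to the nearest 200 K.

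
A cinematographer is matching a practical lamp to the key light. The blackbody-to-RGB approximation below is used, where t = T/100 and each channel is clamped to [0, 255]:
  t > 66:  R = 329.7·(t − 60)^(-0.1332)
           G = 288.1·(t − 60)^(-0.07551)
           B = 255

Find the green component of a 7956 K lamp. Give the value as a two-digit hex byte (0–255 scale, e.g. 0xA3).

0xE6

t = 7956/100 = 79.56; the t > 66 branch applies.
G = 288.1·(79.56 − 60)^(-0.07551) = 288.1·19.56^(-0.07551) = 288.1·0.79889 = 230.161.
Rounded: 230; in hex, 0xE6.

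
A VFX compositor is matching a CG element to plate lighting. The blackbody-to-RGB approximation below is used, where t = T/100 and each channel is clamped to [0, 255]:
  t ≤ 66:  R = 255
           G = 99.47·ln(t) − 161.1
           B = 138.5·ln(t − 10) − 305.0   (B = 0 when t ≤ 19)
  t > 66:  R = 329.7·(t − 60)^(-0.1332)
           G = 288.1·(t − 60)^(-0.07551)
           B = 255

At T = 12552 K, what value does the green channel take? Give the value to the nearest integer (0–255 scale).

t = 12552/100 = 125.52; the t > 66 branch applies.
G = 288.1·(125.52 − 60)^(-0.07551) = 288.1·65.52^(-0.07551) = 288.1·0.72920 = 210.082.
Rounded: 210.

210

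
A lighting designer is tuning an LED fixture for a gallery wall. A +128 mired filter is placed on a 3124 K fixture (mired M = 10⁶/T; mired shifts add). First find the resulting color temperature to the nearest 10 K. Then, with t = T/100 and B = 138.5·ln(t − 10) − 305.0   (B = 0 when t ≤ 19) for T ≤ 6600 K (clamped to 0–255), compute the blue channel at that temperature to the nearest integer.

M_in = 10⁶/3124 = 320.10; M_out = 320.10 + (+128) = 448.10.
T_out = 10⁶/448.10 = 2231.6 K → 2230 K; t = 22.3.
B = 138.5·ln(22.3 − 10) − 305.0 = 138.5·ln 12.3 − 305.0 = 138.5·2.5096 − 305.0 = 42.579.
Rounded: 43.

43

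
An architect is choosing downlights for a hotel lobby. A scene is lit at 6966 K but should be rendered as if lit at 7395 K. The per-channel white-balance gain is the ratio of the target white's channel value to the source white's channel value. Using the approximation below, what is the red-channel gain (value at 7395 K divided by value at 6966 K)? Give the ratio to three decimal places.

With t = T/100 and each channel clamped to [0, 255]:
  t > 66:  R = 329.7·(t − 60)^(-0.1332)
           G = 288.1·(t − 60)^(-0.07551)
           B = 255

0.952

At 6966 K (t = 69.66):
  R = 329.7·(69.66 − 60)^(-0.1332) = 329.7·9.66^(-0.1332) = 329.7·0.73927 = 243.736.
At 7395 K (t = 73.95):
  R = 329.7·(73.95 − 60)^(-0.1332) = 329.7·13.95^(-0.1332) = 329.7·0.70395 = 232.093.
Gain = 232.093 / 243.736 = 0.9522 → 0.952.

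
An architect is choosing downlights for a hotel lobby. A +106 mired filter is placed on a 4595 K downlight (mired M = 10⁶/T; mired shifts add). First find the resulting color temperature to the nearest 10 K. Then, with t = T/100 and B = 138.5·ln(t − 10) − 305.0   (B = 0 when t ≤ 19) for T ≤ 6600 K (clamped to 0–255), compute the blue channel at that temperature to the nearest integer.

M_in = 10⁶/4595 = 217.63; M_out = 217.63 + (+106) = 323.63.
T_out = 10⁶/323.63 = 3090.0 K → 3090 K; t = 30.9.
B = 138.5·ln(30.9 − 10) − 305.0 = 138.5·ln 20.9 − 305.0 = 138.5·3.0397 − 305.0 = 116.005.
Rounded: 116.

116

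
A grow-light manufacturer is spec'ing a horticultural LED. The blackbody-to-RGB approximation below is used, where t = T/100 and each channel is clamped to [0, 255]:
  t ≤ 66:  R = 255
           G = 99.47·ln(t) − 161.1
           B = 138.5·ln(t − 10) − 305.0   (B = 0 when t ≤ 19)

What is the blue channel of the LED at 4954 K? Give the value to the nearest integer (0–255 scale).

t = 4954/100 = 49.54; the t ≤ 66 branch applies.
B = 138.5·ln(49.54 − 10) − 305.0 = 138.5·ln 39.54 − 305.0 = 138.5·3.6773 − 305.0 = 204.308.
Rounded: 204.

204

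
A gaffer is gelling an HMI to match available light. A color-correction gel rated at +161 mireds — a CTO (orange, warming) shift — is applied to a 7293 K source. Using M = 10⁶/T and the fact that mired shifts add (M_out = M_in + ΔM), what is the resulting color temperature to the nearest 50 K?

M_in = 10⁶/7293 = 137.12 mireds.
M_out = 137.12 + (+161) = 298.12 mireds.
T_out = 10⁶/298.12 = 3354.4 K → 3350 K.

3350 K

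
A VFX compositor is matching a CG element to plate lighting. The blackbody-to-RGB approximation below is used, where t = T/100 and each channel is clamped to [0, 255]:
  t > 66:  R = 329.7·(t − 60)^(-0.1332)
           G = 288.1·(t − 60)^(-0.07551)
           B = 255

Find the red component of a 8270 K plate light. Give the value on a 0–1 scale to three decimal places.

t = 8270/100 = 82.7; the t > 66 branch applies.
R = 329.7·(82.7 − 60)^(-0.1332) = 329.7·22.7^(-0.1332) = 329.7·0.65975 = 217.519.
On a 0–1 scale: 217.519/255 = 0.8530 → 0.853.

0.853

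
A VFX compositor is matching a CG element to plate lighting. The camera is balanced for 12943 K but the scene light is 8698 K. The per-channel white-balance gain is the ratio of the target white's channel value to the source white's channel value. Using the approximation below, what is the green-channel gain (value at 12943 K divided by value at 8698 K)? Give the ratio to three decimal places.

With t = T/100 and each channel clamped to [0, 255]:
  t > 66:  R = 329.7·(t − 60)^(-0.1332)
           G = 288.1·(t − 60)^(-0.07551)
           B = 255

0.931

At 8698 K (t = 86.98):
  G = 288.1·(86.98 − 60)^(-0.07551) = 288.1·26.98^(-0.07551) = 288.1·0.77973 = 224.639.
At 12943 K (t = 129.43):
  G = 288.1·(129.43 − 60)^(-0.07551) = 288.1·69.43^(-0.07551) = 288.1·0.72601 = 209.165.
Gain = 209.165 / 224.639 = 0.9311 → 0.931.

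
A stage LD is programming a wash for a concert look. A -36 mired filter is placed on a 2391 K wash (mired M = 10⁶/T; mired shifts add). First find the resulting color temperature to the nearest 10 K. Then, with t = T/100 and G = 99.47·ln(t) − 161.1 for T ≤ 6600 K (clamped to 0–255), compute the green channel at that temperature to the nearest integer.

164

M_in = 10⁶/2391 = 418.24; M_out = 418.24 + (-36) = 382.24.
T_out = 10⁶/382.24 = 2616.2 K → 2620 K; t = 26.2.
G = 99.47·ln 26.2 − 161.1 = 99.47·3.2658 − 161.1 = 163.745.
Rounded: 164.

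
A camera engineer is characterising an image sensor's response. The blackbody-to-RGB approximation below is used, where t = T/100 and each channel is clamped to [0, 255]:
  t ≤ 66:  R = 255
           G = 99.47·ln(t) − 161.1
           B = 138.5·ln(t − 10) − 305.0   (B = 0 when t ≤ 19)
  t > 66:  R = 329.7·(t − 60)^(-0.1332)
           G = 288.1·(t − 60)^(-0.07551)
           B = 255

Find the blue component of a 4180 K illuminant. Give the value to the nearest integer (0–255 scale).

174

t = 4180/100 = 41.8; the t ≤ 66 branch applies.
B = 138.5·ln(41.8 − 10) − 305.0 = 138.5·ln 31.8 − 305.0 = 138.5·3.4595 − 305.0 = 174.136.
Rounded: 174.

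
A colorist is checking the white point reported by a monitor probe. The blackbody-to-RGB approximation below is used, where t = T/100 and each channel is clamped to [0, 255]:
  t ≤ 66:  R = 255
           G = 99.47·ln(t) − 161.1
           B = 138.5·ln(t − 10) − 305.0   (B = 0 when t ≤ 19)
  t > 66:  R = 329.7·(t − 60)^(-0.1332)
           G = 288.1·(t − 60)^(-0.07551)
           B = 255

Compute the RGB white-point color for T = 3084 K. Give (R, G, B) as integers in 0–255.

t = 3084/100 = 30.84; the t ≤ 66 branch applies.
R = 255 by definition for t ≤ 66.
G = 99.47·ln 30.84 − 161.1 = 99.47·3.4288 − 161.1 = 179.964.
B = 138.5·ln(30.84 − 10) − 305.0 = 138.5·ln 20.84 − 305.0 = 138.5·3.0369 − 305.0 = 115.607.
Rounded: (255, 180, 116).

(255, 180, 116)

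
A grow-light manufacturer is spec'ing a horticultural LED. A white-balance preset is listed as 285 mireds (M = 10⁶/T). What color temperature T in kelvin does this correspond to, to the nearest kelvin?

T = 10⁶ / 285 = 3508.77 K → 3509 K.

3509 K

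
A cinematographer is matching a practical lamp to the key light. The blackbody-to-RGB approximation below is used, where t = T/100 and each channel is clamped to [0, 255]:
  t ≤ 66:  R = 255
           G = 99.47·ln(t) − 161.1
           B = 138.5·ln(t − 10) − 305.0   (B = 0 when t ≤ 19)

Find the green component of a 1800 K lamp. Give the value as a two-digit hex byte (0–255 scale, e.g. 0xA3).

0x7E

t = 1800/100 = 18; the t ≤ 66 branch applies.
G = 99.47·ln 18 − 161.1 = 99.47·2.8904 − 161.1 = 126.405.
Rounded: 126; in hex, 0x7E.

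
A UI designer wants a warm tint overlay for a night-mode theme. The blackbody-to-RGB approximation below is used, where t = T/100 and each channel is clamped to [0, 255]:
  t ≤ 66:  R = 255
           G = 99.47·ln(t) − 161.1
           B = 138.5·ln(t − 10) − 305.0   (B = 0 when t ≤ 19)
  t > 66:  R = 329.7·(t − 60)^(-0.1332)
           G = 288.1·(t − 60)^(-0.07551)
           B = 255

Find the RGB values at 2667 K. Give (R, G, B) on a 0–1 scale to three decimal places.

t = 2667/100 = 26.67; the t ≤ 66 branch applies.
R = 255 by definition for t ≤ 66.
G = 99.47·ln 26.67 − 161.1 = 99.47·3.2835 − 161.1 = 165.514.
B = 138.5·ln(26.67 − 10) − 305.0 = 138.5·ln 16.67 − 305.0 = 138.5·2.8136 − 305.0 = 84.685.
Dividing each by 255: (1.0000, 0.6491, 0.3321) → (1.000, 0.649, 0.332).

(1.000, 0.649, 0.332)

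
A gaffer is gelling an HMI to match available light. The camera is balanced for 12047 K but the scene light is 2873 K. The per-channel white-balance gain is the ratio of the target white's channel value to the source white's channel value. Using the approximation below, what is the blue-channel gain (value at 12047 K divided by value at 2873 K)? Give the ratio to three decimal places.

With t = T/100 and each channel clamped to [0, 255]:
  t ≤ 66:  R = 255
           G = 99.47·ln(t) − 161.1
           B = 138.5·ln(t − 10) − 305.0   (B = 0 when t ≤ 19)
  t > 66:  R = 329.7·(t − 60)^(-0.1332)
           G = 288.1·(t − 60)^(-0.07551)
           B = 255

2.529

At 2873 K (t = 28.73):
  B = 138.5·ln(28.73 − 10) − 305.0 = 138.5·ln 18.73 − 305.0 = 138.5·2.9301 − 305.0 = 100.823.
At 12047 K (t = 120.47):
  B = 255 by definition for t > 66.
Gain = 255.000 / 100.823 = 2.5292 → 2.529.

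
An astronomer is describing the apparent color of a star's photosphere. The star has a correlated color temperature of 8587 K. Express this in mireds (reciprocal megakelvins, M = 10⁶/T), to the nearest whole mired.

116 mireds

M = 10⁶ / 8587 = 116.455 → 116 mireds.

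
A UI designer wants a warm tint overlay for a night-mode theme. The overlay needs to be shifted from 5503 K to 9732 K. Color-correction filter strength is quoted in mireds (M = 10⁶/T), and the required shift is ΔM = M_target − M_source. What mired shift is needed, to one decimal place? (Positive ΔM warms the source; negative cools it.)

-79.0 mireds

M_source = 10⁶/5503 = 181.719; M_target = 10⁶/9732 = 102.754.
ΔM = 102.754 − 181.719 = -78.965 → -79.0 mireds, a cooling shift.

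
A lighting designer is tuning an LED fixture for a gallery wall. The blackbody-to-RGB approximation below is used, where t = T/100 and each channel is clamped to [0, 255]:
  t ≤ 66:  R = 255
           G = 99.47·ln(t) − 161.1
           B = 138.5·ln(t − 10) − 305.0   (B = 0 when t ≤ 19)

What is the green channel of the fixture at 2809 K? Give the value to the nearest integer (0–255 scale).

t = 2809/100 = 28.09; the t ≤ 66 branch applies.
G = 99.47·ln 28.09 − 161.1 = 99.47·3.3354 − 161.1 = 170.674.
Rounded: 171.

171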